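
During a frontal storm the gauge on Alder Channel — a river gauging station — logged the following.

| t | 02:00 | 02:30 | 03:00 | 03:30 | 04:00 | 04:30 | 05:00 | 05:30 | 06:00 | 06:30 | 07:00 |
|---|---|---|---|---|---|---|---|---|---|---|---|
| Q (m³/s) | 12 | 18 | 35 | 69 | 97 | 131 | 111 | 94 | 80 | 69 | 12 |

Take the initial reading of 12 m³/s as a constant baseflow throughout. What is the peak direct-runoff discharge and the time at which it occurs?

Q_p = 119.0 m³/s at t = 04:30

Subtracting baseflow gives direct-runoff ordinates: 0.0, 6.0, 23.0, 57.0, 85.0, 119.0, 99.0, 82.0, 68.0, 57.0, 0.0 m³/s.
The maximum is 119.0 m³/s, occurring at the reading for t = 04:30.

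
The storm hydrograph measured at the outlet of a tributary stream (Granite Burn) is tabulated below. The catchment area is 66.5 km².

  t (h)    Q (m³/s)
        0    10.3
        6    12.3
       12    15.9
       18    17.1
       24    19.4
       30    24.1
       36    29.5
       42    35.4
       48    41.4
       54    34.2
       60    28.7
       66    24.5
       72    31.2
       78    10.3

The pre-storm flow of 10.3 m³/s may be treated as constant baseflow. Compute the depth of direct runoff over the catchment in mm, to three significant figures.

Direct runoff: 0.0, 2.0, 5.6, 6.8, 9.1, 13.8, 19.2, 25.1, 31.1, 23.9, 18.4, 14.2, 20.9, 0.0 m³/s; ΣQ_DR = 190.1 m³/s.
V = ΣQ_DR · Δt = 190.1 × 21600 s = 4.106 × 10^6 m³.
Over A = 66.5 km², depth = V / A = 61.7 mm.

d ≈ 61.7 mm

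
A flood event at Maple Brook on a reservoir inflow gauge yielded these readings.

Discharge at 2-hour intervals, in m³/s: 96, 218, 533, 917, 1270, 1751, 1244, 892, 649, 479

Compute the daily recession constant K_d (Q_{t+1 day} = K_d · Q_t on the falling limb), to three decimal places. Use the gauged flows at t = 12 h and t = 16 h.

K_d ≈ 0.020

Between t = 12 h and t = 16 h the flow falls from 1244 to 649 m³/s over 2×2 h = 4 h.
Per-interval ratio K = (649/1244)^(1/2) = 0.7223; K_d = K^(24/2) = 0.020.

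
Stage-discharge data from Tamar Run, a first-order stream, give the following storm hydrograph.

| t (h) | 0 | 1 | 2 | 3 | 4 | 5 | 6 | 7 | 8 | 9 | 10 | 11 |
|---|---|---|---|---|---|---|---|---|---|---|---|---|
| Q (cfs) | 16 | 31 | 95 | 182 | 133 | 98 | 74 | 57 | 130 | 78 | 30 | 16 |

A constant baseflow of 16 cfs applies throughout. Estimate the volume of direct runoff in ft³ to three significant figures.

Direct-runoff ordinates (Q − Q_b): 0.0, 15.0, 79.0, 166.0, 117.0, 82.0, 58.0, 41.0, 114.0, 62.0, 14.0, 0.0 cfs.
ΣQ_DR = 748.0 cfs.
With Δt = 1 h = 3600 s, V = ΣQ_DR · Δt = 748.0 × 3600 = 2.69 × 10^6 ft³.

V ≈ 2.69 × 10^6 ft³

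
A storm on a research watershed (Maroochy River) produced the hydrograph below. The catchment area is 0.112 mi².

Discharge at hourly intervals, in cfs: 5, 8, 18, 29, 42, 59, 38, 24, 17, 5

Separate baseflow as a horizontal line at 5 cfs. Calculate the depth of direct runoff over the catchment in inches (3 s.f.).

Direct runoff: 0.0, 3.0, 13.0, 24.0, 37.0, 54.0, 33.0, 19.0, 12.0, 0.0 cfs; ΣQ_DR = 195.0 cfs.
V = ΣQ_DR · Δt = 195.0 × 3600 s = 7.020 × 10^5 ft³.
Over A = 0.112 mi², depth = V / A = 2.70 in.

d ≈ 2.70 in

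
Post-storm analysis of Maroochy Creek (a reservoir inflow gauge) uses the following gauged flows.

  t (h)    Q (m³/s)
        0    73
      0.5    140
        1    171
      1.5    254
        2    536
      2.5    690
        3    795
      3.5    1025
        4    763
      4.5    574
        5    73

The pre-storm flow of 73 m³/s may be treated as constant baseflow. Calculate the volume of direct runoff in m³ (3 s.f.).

Direct-runoff ordinates (Q − Q_b): 0.0, 67.0, 98.0, 181.0, 463.0, 617.0, 722.0, 952.0, 690.0, 501.0, 0.0 m³/s.
ΣQ_DR = 4291 m³/s.
With Δt = 0.5 h = 1800 s, V = ΣQ_DR · Δt = 4291 × 1800 = 7.72 × 10^6 m³.

V ≈ 7.72 × 10^6 m³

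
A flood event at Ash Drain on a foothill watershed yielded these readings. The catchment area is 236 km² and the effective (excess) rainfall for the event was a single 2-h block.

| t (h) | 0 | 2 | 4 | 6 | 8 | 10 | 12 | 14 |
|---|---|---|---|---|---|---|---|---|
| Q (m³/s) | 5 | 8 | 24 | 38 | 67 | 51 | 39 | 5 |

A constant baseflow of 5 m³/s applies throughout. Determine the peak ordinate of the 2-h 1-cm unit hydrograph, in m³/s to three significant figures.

Direct runoff: 0.0, 3.0, 19.0, 33.0, 62.0, 46.0, 34.0, 0.0 m³/s; ΣQ_DR = 197.0 m³/s, peak = 62.0 m³/s.
Runoff depth d = ΣQ_DR·Δt / A = 197.0 × 7200 / (236 km²) = 6.010 mm.
The 1-cm UH is the DRH scaled by (10 mm)/d, so U_p = 62.0 × 10/6.010 = 103 m³/s.

U_p ≈ 103 m³/s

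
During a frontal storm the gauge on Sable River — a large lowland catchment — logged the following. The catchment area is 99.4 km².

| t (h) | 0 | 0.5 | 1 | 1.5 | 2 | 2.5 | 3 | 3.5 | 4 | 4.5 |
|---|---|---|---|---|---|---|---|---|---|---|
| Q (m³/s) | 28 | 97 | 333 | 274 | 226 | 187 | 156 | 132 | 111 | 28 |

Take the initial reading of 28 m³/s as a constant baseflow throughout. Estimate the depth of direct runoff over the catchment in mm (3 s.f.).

d ≈ 23.4 mm

Direct runoff: 0.0, 69.0, 305.0, 246.0, 198.0, 159.0, 128.0, 104.0, 83.0, 0.0 m³/s; ΣQ_DR = 1292 m³/s.
V = ΣQ_DR · Δt = 1292 × 1800 s = 2.326 × 10^6 m³.
Over A = 99.4 km², depth = V / A = 23.4 mm.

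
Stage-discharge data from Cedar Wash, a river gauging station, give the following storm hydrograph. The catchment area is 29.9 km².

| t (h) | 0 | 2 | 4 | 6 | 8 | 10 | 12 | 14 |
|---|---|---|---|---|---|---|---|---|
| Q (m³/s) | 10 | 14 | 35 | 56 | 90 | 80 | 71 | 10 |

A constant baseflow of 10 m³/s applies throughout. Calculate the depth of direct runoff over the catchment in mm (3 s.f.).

Direct runoff: 0.0, 4.0, 25.0, 46.0, 80.0, 70.0, 61.0, 0.0 m³/s; ΣQ_DR = 286.0 m³/s.
V = ΣQ_DR · Δt = 286.0 × 7200 s = 2.059 × 10^6 m³.
Over A = 29.9 km², depth = V / A = 68.9 mm.

d ≈ 68.9 mm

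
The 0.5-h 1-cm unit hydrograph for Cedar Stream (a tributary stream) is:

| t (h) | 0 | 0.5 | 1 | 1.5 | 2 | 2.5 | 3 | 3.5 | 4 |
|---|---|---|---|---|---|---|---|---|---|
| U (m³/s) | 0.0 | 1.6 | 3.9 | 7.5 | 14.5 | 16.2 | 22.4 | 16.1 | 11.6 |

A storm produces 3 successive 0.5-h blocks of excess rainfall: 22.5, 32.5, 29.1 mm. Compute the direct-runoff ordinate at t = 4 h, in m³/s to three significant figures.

Q ≈ 144 m³/s

By discrete convolution, Q_j = Σ (P_i / 10 mm) · U_{j−i}.
At t = 4 h (j=8): Q = (22.5/10)·11.6 + (32.5/10)·16.1 + (29.1/10)·22.4 = 144 m³/s.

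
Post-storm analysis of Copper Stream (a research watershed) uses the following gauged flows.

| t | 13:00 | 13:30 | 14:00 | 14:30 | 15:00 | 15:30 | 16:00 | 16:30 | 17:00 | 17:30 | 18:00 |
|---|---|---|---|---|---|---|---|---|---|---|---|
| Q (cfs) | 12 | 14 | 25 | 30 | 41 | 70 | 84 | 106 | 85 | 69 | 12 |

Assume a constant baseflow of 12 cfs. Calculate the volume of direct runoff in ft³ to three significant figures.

Direct-runoff ordinates (Q − Q_b): 0.0, 2.0, 13.0, 18.0, 29.0, 58.0, 72.0, 94.0, 73.0, 57.0, 0.0 cfs.
ΣQ_DR = 416.0 cfs.
With Δt = 0.5 h = 1800 s, V = ΣQ_DR · Δt = 416.0 × 1800 = 7.49 × 10^5 ft³.

V ≈ 7.49 × 10^5 ft³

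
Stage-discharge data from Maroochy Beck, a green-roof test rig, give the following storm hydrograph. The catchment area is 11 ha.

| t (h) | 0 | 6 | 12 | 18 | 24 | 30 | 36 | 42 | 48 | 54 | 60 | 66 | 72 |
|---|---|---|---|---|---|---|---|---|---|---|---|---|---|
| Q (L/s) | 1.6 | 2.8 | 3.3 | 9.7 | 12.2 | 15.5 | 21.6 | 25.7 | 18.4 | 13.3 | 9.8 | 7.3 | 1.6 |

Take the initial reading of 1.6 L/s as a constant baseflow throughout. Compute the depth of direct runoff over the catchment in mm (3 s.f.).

d ≈ 24.0 mm

Direct runoff: 0.0, 1.2, 1.7, 8.1, 10.6, 13.9, 20.0, 24.1, 16.8, 11.7, 8.2, 5.7, 0.0 L/s; ΣQ_DR = 122.0 L/s.
V = ΣQ_DR · Δt = 122.0 × 21600 s = 2.635 × 10^6 L.
Over A = 11 ha, depth = V / A = 24.0 mm.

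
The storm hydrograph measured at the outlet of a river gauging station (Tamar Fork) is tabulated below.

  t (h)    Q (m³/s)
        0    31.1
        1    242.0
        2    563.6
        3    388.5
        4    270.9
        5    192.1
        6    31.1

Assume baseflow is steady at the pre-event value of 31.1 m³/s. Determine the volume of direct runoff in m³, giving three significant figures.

V ≈ 5.41 × 10^6 m³

Direct-runoff ordinates (Q − Q_b): 0.0, 210.9, 532.5, 357.4, 239.8, 161.0, 0.0 m³/s.
ΣQ_DR = 1502 m³/s.
With Δt = 1 h = 3600 s, V = ΣQ_DR · Δt = 1502 × 3600 = 5.41 × 10^6 m³.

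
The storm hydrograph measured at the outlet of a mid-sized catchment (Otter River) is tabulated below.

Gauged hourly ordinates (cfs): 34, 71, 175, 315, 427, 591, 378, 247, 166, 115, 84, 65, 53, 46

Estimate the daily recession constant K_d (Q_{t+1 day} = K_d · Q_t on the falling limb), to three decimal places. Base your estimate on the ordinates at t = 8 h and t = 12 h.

Between t = 8 h and t = 12 h the flow falls from 166 to 53 cfs over 4×1 h = 4 h.
Per-interval ratio K = (53/166)^(1/4) = 0.7517; K_d = K^(24/1) = 0.001.

K_d ≈ 0.001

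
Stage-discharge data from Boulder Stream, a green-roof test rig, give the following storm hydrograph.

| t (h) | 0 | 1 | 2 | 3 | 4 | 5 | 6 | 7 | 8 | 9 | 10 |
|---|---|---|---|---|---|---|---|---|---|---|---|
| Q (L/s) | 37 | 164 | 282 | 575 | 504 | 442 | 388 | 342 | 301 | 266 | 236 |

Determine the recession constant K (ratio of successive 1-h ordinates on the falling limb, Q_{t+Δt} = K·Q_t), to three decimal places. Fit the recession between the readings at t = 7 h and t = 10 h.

Using the recession-limb readings at t = 7 h and t = 10 h: Q falls from 342 to 236 L/s over 3 intervals.
K = (Q₂/Q₁)^(1/3) = (236/342)^(1/3) = 0.884.

K ≈ 0.884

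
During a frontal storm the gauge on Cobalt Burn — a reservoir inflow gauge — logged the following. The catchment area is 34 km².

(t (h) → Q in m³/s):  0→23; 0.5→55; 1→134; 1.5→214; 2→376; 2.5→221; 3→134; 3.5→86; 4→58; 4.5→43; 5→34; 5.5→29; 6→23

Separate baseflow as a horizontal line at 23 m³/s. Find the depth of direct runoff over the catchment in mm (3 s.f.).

Direct runoff: 0.0, 32.0, 111.0, 191.0, 353.0, 198.0, 111.0, 63.0, 35.0, 20.0, 11.0, 6.0, 0.0 m³/s; ΣQ_DR = 1131 m³/s.
V = ΣQ_DR · Δt = 1131 × 1800 s = 2.036 × 10^6 m³.
Over A = 34 km², depth = V / A = 59.9 mm.

d ≈ 59.9 mm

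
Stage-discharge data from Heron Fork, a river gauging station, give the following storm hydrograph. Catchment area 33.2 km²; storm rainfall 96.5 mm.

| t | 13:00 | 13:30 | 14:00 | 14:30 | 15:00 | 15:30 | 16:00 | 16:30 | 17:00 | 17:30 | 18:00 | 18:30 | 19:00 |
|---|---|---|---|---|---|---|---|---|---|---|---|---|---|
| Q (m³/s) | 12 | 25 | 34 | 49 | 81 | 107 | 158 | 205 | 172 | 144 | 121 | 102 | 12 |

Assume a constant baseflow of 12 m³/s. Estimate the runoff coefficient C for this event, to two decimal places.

ΣQ_DR = 1066 m³/s; V = ΣQ_DR·Δt = 1.919 × 10^6 m³.
Runoff depth d = V / A = 57.80 mm.
C = d / P = 57.80 / 96.5 = 0.60.

C ≈ 0.60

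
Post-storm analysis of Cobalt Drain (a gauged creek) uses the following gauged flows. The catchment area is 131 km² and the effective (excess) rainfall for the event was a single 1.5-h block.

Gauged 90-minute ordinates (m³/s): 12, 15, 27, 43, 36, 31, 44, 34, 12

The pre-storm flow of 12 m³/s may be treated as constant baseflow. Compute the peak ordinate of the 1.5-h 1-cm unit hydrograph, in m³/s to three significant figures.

U_p ≈ 53.2 m³/s

Direct runoff: 0.0, 3.0, 15.0, 31.0, 24.0, 19.0, 32.0, 22.0, 0.0 m³/s; ΣQ_DR = 146.0 m³/s, peak = 32.0 m³/s.
Runoff depth d = ΣQ_DR·Δt / A = 146.0 × 5400 / (131 km²) = 6.018 mm.
The 1-cm UH is the DRH scaled by (10 mm)/d, so U_p = 32.0 × 10/6.018 = 53.2 m³/s.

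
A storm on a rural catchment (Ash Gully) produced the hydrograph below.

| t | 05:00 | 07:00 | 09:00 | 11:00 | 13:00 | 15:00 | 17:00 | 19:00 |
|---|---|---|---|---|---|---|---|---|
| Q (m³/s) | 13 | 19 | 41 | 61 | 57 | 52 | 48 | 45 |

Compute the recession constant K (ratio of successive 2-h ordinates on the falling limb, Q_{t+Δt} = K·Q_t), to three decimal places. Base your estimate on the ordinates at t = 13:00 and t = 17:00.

Using the recession-limb readings at t = 13:00 and t = 17:00: Q falls from 57 to 48 m³/s over 2 intervals.
K = (Q₂/Q₁)^(1/2) = (48/57)^(1/2) = 0.918.

K ≈ 0.918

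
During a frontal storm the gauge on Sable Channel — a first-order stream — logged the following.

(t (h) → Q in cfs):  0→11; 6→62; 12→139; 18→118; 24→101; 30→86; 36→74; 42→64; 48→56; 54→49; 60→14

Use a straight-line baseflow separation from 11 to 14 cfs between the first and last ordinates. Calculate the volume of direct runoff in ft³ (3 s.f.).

V ≈ 1.37 × 10^7 ft³

Direct-runoff ordinates (Q − Q_b): 0.00, 50.70, 127.40, 106.10, 88.80, 73.50, 61.20, 50.90, 42.60, 35.30, 0.00 cfs.
ΣQ_DR = 636.5 cfs.
With Δt = 6 h = 21600 s, V = ΣQ_DR · Δt = 636.5 × 21600 = 1.37 × 10^7 ft³.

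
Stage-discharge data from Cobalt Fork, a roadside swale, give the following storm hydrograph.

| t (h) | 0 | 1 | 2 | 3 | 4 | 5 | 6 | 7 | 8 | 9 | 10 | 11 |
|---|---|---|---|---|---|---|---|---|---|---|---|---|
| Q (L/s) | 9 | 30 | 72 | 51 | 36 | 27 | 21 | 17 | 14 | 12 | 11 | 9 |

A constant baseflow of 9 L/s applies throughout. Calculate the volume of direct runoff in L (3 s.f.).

Direct-runoff ordinates (Q − Q_b): 0.0, 21.0, 63.0, 42.0, 27.0, 18.0, 12.0, 8.0, 5.0, 3.0, 2.0, 0.0 L/s.
ΣQ_DR = 201.0 L/s.
With Δt = 1 h = 3600 s, V = ΣQ_DR · Δt = 201.0 × 3600 = 7.24 × 10^5 L.

V ≈ 7.24 × 10^5 L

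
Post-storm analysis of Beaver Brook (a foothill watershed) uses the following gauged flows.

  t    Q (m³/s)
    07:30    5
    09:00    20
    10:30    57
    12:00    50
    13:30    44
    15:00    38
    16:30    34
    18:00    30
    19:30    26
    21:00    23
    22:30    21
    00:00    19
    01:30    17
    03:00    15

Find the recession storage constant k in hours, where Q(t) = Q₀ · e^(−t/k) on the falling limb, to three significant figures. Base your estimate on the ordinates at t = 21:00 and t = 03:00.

k ≈ 14.0 h

On the falling limb, Q drops from 23 to 15 m³/s between t = 21:00 and t = 03:00 (Δt = 6 h).
k = −Δt / ln(Q₂/Q₁) = −6 / ln(15/23) = 14.0 h.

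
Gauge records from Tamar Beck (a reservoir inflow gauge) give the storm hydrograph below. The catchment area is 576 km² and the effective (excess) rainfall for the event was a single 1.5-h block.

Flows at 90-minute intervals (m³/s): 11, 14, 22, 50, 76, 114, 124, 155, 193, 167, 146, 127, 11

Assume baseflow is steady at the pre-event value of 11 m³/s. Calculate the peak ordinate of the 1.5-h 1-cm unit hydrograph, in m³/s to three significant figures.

U_p ≈ 182 m³/s

Direct runoff: 0.0, 3.0, 11.0, 39.0, 65.0, 103.0, 113.0, 144.0, 182.0, 156.0, 135.0, 116.0, 0.0 m³/s; ΣQ_DR = 1067 m³/s, peak = 182.0 m³/s.
Runoff depth d = ΣQ_DR·Δt / A = 1067 × 5400 / (576 km²) = 10.00 mm.
The 1-cm UH is the DRH scaled by (10 mm)/d, so U_p = 182.0 × 10/10.00 = 182 m³/s.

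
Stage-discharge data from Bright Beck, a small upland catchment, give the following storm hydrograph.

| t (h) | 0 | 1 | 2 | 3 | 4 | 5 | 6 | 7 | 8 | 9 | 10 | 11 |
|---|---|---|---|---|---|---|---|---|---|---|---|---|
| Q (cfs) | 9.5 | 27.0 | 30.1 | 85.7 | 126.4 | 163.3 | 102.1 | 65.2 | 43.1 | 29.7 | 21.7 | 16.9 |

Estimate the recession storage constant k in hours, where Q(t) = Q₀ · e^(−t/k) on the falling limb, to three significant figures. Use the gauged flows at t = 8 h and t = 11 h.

k ≈ 3.20 h

On the falling limb, Q drops from 43.1 to 16.9 cfs between t = 8 h and t = 11 h (Δt = 3 h).
k = −Δt / ln(Q₂/Q₁) = −3 / ln(16.9/43.1) = 3.20 h.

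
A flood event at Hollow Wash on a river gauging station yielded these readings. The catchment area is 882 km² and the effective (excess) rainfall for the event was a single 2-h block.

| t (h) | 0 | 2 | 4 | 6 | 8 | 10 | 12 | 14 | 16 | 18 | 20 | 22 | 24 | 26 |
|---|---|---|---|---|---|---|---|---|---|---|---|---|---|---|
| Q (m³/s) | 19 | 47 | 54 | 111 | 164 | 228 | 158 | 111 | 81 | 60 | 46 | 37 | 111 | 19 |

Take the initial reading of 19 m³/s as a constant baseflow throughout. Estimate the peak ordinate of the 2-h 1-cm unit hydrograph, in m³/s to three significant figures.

Direct runoff: 0.0, 28.0, 35.0, 92.0, 145.0, 209.0, 139.0, 92.0, 62.0, 41.0, 27.0, 18.0, 92.0, 0.0 m³/s; ΣQ_DR = 980.0 m³/s, peak = 209.0 m³/s.
Runoff depth d = ΣQ_DR·Δt / A = 980.0 × 7200 / (882 km²) = 8.000 mm.
The 1-cm UH is the DRH scaled by (10 mm)/d, so U_p = 209.0 × 10/8.000 = 261 m³/s.

U_p ≈ 261 m³/s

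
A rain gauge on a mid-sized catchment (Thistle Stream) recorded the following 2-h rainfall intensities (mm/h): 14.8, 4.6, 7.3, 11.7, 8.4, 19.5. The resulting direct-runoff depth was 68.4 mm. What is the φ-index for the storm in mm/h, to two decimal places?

φ ≈ 5.50 mm/h

Only the 5 blocks with intensity above φ contribute runoff: 14.8, 7.3, 11.7, 8.4, 19.5 mm/h.
Σ(I−φ)·Δt = d  ⇒  (14.8+7.3+11.7+8.4+19.5 − 5φ)·2 = 68.4
φ = (61.70 − 68.4/2) / 5 = 5.50 mm/h.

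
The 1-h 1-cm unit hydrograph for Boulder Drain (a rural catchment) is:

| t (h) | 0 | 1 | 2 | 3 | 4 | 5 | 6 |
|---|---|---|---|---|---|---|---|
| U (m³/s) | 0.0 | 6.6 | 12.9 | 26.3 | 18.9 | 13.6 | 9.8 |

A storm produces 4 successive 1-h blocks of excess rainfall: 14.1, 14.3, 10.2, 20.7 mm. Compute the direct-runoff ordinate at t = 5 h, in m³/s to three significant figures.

By discrete convolution, Q_j = Σ (P_i / 10 mm) · U_{j−i}.
At t = 5 h (j=5): Q = (14.1/10)·13.6 + (14.3/10)·18.9 + (10.2/10)·26.3 + (20.7/10)·12.9 = 99.7 m³/s.

Q ≈ 99.7 m³/s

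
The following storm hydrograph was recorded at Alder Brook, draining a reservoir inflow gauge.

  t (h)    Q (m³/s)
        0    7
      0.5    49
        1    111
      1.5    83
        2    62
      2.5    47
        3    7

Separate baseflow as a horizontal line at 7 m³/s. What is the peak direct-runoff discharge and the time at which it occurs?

Subtracting baseflow gives direct-runoff ordinates: 0.0, 42.0, 104.0, 76.0, 55.0, 40.0, 0.0 m³/s.
The maximum is 104.0 m³/s, occurring at the reading for t = 1 h.

Q_p = 104.0 m³/s at t = 1 h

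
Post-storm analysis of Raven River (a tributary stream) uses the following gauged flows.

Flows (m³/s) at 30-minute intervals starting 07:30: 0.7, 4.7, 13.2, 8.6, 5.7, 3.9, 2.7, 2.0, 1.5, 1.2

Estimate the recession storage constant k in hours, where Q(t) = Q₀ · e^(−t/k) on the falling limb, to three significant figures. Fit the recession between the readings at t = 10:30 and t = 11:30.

k ≈ 1.70 h

On the falling limb, Q drops from 2.7 to 1.5 m³/s between t = 10:30 and t = 11:30 (Δt = 1 h).
k = −Δt / ln(Q₂/Q₁) = −1 / ln(1.5/2.7) = 1.70 h.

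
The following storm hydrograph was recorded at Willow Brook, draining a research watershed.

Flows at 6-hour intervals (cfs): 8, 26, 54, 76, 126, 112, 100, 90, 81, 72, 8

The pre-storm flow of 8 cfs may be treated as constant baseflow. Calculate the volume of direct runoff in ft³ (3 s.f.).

Direct-runoff ordinates (Q − Q_b): 0.0, 18.0, 46.0, 68.0, 118.0, 104.0, 92.0, 82.0, 73.0, 64.0, 0.0 cfs.
ΣQ_DR = 665.0 cfs.
With Δt = 6 h = 21600 s, V = ΣQ_DR · Δt = 665.0 × 21600 = 1.44 × 10^7 ft³.

V ≈ 1.44 × 10^7 ft³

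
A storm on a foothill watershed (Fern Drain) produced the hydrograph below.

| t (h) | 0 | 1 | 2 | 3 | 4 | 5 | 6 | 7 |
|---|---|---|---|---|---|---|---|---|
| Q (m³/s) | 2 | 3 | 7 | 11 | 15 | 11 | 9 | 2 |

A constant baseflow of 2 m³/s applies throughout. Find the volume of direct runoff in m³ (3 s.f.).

V ≈ 1.58 × 10^5 m³

Direct-runoff ordinates (Q − Q_b): 0.0, 1.0, 5.0, 9.0, 13.0, 9.0, 7.0, 0.0 m³/s.
ΣQ_DR = 44.00 m³/s.
With Δt = 1 h = 3600 s, V = ΣQ_DR · Δt = 44.00 × 3600 = 1.58 × 10^5 m³.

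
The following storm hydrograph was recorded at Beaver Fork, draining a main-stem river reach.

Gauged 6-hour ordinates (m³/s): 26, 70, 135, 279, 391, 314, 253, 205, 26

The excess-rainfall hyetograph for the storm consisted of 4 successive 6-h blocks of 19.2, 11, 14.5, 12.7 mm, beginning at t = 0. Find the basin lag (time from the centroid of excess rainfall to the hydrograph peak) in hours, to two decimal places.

t_L ≈ 12.84 h

Centroid of excess rainfall: t_c = Σ P_i·t̄_i / ΣP_i = 11.1638 h (block centres at 3, 9, 15, 21 h).
Hydrograph peak occurs at t = 24 h, so basin lag t_L = 24 − 11.1638 = 12.84 h.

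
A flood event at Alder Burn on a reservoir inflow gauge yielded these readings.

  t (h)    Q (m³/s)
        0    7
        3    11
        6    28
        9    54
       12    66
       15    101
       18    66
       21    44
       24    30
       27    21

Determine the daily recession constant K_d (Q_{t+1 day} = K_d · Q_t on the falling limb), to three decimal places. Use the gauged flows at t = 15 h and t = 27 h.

Between t = 15 h and t = 27 h the flow falls from 101 to 21 m³/s over 4×3 h = 12 h.
Per-interval ratio K = (21/101)^(1/4) = 0.6753; K_d = K^(24/3) = 0.043.

K_d ≈ 0.043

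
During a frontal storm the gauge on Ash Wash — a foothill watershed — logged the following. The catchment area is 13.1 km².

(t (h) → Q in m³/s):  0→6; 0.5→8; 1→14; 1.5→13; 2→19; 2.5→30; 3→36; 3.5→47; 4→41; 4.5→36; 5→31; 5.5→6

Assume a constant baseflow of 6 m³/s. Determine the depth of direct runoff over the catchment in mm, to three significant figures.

d ≈ 29.5 mm

Direct runoff: 0.0, 2.0, 8.0, 7.0, 13.0, 24.0, 30.0, 41.0, 35.0, 30.0, 25.0, 0.0 m³/s; ΣQ_DR = 215.0 m³/s.
V = ΣQ_DR · Δt = 215.0 × 1800 s = 3.870 × 10^5 m³.
Over A = 13.1 km², depth = V / A = 29.5 mm.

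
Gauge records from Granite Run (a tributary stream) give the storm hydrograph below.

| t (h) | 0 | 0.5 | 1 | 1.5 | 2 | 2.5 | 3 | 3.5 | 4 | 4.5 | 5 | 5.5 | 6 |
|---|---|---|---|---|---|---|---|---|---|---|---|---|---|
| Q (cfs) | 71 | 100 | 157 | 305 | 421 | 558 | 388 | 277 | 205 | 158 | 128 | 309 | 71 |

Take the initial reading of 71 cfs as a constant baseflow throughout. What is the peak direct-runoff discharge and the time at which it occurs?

Subtracting baseflow gives direct-runoff ordinates: 0.0, 29.0, 86.0, 234.0, 350.0, 487.0, 317.0, 206.0, 134.0, 87.0, 57.0, 238.0, 0.0 cfs.
The maximum is 487.0 cfs, occurring at the reading for t = 2.5 h.

Q_p = 487.0 cfs at t = 2.5 h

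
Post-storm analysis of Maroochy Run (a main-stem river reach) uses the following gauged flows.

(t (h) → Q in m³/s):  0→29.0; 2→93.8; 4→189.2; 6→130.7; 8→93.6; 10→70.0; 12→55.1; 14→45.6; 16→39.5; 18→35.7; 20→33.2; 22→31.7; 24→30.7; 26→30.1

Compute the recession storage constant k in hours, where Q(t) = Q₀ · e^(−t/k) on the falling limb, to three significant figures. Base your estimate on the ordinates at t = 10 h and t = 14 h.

k ≈ 9.33 h

On the falling limb, Q drops from 70.0 to 45.6 m³/s between t = 10 h and t = 14 h (Δt = 4 h).
k = −Δt / ln(Q₂/Q₁) = −4 / ln(45.6/70.0) = 9.33 h.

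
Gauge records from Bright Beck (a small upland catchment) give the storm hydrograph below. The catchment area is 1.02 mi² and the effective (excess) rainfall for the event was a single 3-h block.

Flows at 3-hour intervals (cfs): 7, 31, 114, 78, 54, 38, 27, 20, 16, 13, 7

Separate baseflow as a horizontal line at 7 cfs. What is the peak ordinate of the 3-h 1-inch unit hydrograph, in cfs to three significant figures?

U_p ≈ 71.6 cfs

Direct runoff: 0.0, 24.0, 107.0, 71.0, 47.0, 31.0, 20.0, 13.0, 9.0, 6.0, 0.0 cfs; ΣQ_DR = 328.0 cfs, peak = 107.0 cfs.
Runoff depth d = ΣQ_DR·Δt / A = 328.0 × 10800 / (1.02 mi²) = 1.495 in.
The 1-inch UH is the DRH scaled by (1 in)/d, so U_p = 107.0 × 1/1.495 = 71.6 cfs.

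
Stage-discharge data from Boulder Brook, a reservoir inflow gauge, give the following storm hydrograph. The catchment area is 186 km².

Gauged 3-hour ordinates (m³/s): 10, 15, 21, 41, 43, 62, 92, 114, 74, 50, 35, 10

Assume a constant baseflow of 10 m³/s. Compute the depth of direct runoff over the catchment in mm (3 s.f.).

Direct runoff: 0.0, 5.0, 11.0, 31.0, 33.0, 52.0, 82.0, 104.0, 64.0, 40.0, 25.0, 0.0 m³/s; ΣQ_DR = 447.0 m³/s.
V = ΣQ_DR · Δt = 447.0 × 10800 s = 4.828 × 10^6 m³.
Over A = 186 km², depth = V / A = 26.0 mm.

d ≈ 26.0 mm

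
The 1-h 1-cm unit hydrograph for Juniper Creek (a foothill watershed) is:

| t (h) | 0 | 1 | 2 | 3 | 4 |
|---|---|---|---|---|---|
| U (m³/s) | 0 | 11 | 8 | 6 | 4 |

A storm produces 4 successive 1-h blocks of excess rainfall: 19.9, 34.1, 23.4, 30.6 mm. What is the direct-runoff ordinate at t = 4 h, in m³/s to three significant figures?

Q ≈ 80.8 m³/s

By discrete convolution, Q_j = Σ (P_i / 10 mm) · U_{j−i}.
At t = 4 h (j=4): Q = (19.9/10)·4 + (34.1/10)·6 + (23.4/10)·8 + (30.6/10)·11 = 80.8 m³/s.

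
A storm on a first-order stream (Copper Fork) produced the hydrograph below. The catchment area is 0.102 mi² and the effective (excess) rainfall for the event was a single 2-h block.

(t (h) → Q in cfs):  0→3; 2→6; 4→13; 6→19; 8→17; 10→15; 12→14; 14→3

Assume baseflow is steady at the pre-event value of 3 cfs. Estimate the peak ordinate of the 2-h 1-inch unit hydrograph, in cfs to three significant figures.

Direct runoff: 0.0, 3.0, 10.0, 16.0, 14.0, 12.0, 11.0, 0.0 cfs; ΣQ_DR = 66.00 cfs, peak = 16.0 cfs.
Runoff depth d = ΣQ_DR·Δt / A = 66.00 × 7200 / (0.102 mi²) = 2.005 in.
The 1-inch UH is the DRH scaled by (1 in)/d, so U_p = 16.0 × 1/2.005 = 7.98 cfs.

U_p ≈ 7.98 cfs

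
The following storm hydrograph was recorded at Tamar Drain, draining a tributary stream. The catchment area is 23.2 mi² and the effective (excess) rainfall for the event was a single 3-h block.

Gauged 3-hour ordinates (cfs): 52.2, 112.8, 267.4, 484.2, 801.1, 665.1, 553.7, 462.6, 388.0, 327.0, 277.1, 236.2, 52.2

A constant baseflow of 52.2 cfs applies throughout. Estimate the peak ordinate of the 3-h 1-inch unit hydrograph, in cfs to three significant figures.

U_p ≈ 934 cfs

Direct runoff: 0.0, 60.6, 215.2, 432.0, 748.9, 612.9, 501.5, 410.4, 335.8, 274.8, 224.9, 184.0, 0.0 cfs; ΣQ_DR = 4001 cfs, peak = 748.9 cfs.
Runoff depth d = ΣQ_DR·Δt / A = 4001 × 10800 / (23.2 mi²) = 0.8017 in.
The 1-inch UH is the DRH scaled by (1 in)/d, so U_p = 748.9 × 1/0.8017 = 934 cfs.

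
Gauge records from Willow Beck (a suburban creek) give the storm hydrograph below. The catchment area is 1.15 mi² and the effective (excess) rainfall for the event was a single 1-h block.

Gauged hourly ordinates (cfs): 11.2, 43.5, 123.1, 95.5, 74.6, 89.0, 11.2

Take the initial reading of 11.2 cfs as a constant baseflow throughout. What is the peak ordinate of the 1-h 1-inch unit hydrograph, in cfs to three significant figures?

Direct runoff: 0.0, 32.3, 111.9, 84.3, 63.4, 77.8, 0.0 cfs; ΣQ_DR = 369.7 cfs, peak = 111.9 cfs.
Runoff depth d = ΣQ_DR·Δt / A = 369.7 × 3600 / (1.15 mi²) = 0.4982 in.
The 1-inch UH is the DRH scaled by (1 in)/d, so U_p = 111.9 × 1/0.4982 = 225 cfs.

U_p ≈ 225 cfs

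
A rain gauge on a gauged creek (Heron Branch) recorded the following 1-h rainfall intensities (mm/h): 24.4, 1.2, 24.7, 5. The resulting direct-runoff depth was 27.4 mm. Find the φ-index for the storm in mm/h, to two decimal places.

φ ≈ 10.85 mm/h

Only the 2 blocks with intensity above φ contribute runoff: 24.4, 24.7 mm/h.
Σ(I−φ)·Δt = d  ⇒  (24.4+24.7 − 2φ)·1 = 27.4
φ = (49.10 − 27.4/1) / 2 = 10.85 mm/h.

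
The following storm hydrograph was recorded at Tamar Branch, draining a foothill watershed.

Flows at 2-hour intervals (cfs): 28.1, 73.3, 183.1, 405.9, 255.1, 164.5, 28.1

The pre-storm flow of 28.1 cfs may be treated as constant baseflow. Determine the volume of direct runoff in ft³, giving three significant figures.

V ≈ 6.78 × 10^6 ft³

Direct-runoff ordinates (Q − Q_b): 0.0, 45.2, 155.0, 377.8, 227.0, 136.4, 0.0 cfs.
ΣQ_DR = 941.4 cfs.
With Δt = 2 h = 7200 s, V = ΣQ_DR · Δt = 941.4 × 7200 = 6.78 × 10^6 ft³.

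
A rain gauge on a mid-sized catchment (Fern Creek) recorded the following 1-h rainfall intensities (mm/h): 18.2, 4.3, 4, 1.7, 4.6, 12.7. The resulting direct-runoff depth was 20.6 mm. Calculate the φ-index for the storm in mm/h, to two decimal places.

Only the 2 blocks with intensity above φ contribute runoff: 18.2, 12.7 mm/h.
Σ(I−φ)·Δt = d  ⇒  (18.2+12.7 − 2φ)·1 = 20.6
φ = (30.90 − 20.6/1) / 2 = 5.15 mm/h.

φ ≈ 5.15 mm/h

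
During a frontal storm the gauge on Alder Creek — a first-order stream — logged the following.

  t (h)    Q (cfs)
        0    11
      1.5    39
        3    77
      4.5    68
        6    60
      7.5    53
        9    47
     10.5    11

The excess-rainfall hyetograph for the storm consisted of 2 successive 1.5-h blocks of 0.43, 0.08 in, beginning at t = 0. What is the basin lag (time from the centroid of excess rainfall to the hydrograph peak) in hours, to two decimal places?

Centroid of excess rainfall: t_c = Σ P_i·t̄_i / ΣP_i = 0.9853 h (block centres at 0.75, 2.25 h).
Hydrograph peak occurs at t = 3 h, so basin lag t_L = 3 − 0.9853 = 2.01 h.

t_L ≈ 2.01 h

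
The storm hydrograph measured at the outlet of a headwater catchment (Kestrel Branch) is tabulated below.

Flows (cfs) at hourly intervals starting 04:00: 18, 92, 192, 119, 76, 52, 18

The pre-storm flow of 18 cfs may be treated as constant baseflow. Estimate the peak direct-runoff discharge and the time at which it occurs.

Subtracting baseflow gives direct-runoff ordinates: 0.0, 74.0, 174.0, 101.0, 58.0, 34.0, 0.0 cfs.
The maximum is 174.0 cfs, occurring at the reading for t = 06:00.

Q_p = 174.0 cfs at t = 06:00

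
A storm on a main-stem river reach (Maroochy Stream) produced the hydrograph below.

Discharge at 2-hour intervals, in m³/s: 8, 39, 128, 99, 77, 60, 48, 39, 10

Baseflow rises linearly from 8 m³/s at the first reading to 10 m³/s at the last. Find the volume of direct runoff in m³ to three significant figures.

Direct-runoff ordinates (Q − Q_b): 0.00, 30.75, 119.50, 90.25, 68.00, 50.75, 38.50, 29.25, 0.00 m³/s.
ΣQ_DR = 427.0 m³/s.
With Δt = 2 h = 7200 s, V = ΣQ_DR · Δt = 427.0 × 7200 = 3.07 × 10^6 m³.

V ≈ 3.07 × 10^6 m³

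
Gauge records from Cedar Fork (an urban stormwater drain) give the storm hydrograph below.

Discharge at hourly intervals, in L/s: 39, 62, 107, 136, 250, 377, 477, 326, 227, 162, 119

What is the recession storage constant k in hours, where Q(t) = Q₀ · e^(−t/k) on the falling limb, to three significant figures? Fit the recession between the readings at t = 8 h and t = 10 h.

k ≈ 3.10 h

On the falling limb, Q drops from 227 to 119 L/s between t = 8 h and t = 10 h (Δt = 2 h).
k = −Δt / ln(Q₂/Q₁) = −2 / ln(119/227) = 3.10 h.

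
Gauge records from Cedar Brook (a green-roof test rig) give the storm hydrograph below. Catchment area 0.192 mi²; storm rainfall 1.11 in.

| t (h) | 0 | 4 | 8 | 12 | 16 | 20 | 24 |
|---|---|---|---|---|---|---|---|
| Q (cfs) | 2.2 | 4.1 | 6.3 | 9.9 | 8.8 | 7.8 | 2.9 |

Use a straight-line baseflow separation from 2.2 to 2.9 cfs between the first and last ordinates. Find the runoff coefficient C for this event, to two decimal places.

ΣQ_DR = 24.15 cfs; V = ΣQ_DR·Δt = 3.478 × 10^5 ft³.
Runoff depth d = V / A = 0.7796 in.
C = d / P = 0.7796 / 1.11 = 0.70.

C ≈ 0.70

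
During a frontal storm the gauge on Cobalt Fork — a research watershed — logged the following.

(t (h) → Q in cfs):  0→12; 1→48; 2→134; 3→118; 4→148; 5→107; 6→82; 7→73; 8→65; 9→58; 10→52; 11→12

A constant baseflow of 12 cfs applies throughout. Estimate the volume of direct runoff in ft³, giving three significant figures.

Direct-runoff ordinates (Q − Q_b): 0.0, 36.0, 122.0, 106.0, 136.0, 95.0, 70.0, 61.0, 53.0, 46.0, 40.0, 0.0 cfs.
ΣQ_DR = 765.0 cfs.
With Δt = 1 h = 3600 s, V = ΣQ_DR · Δt = 765.0 × 3600 = 2.75 × 10^6 ft³.

V ≈ 2.75 × 10^6 ft³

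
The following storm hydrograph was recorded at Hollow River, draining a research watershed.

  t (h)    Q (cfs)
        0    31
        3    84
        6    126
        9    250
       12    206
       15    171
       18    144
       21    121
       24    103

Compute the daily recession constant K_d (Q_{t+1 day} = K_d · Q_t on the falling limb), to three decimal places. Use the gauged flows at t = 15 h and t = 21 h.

Between t = 15 h and t = 21 h the flow falls from 171 to 121 cfs over 2×3 h = 6 h.
Per-interval ratio K = (121/171)^(1/2) = 0.8412; K_d = K^(24/3) = 0.251.

K_d ≈ 0.251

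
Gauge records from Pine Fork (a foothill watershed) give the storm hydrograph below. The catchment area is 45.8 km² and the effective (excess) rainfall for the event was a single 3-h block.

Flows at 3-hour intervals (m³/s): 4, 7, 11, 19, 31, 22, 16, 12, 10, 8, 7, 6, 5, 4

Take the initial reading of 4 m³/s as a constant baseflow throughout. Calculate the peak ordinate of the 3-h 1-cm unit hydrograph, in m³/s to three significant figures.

U_p ≈ 10.8 m³/s

Direct runoff: 0.0, 3.0, 7.0, 15.0, 27.0, 18.0, 12.0, 8.0, 6.0, 4.0, 3.0, 2.0, 1.0, 0.0 m³/s; ΣQ_DR = 106.0 m³/s, peak = 27.0 m³/s.
Runoff depth d = ΣQ_DR·Δt / A = 106.0 × 10800 / (45.8 km²) = 25.00 mm.
The 1-cm UH is the DRH scaled by (10 mm)/d, so U_p = 27.0 × 10/25.00 = 10.8 m³/s.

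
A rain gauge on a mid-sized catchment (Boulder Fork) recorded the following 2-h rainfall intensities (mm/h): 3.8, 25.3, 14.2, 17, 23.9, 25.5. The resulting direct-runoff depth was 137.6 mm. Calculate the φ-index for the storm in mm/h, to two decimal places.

Only the 5 blocks with intensity above φ contribute runoff: 25.3, 14.2, 17, 23.9, 25.5 mm/h.
Σ(I−φ)·Δt = d  ⇒  (25.3+14.2+17+23.9+25.5 − 5φ)·2 = 137.6
φ = (105.9 − 137.6/2) / 5 = 7.42 mm/h.

φ ≈ 7.42 mm/h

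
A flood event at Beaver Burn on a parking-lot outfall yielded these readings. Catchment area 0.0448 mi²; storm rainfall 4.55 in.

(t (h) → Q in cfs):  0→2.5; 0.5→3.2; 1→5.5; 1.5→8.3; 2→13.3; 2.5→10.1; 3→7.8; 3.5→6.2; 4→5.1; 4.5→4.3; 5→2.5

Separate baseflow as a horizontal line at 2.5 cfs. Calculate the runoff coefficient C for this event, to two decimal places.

C ≈ 0.16

ΣQ_DR = 41.30 cfs; V = ΣQ_DR·Δt = 74340 ft³.
Runoff depth d = V / A = 0.7143 in.
C = d / P = 0.7143 / 4.55 = 0.16.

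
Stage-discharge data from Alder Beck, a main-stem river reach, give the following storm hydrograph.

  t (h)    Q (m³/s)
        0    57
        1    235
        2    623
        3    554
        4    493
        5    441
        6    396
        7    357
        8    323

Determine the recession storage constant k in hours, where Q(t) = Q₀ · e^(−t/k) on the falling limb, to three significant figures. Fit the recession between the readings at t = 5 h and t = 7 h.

k ≈ 9.46 h

On the falling limb, Q drops from 441 to 357 m³/s between t = 5 h and t = 7 h (Δt = 2 h).
k = −Δt / ln(Q₂/Q₁) = −2 / ln(357/441) = 9.46 h.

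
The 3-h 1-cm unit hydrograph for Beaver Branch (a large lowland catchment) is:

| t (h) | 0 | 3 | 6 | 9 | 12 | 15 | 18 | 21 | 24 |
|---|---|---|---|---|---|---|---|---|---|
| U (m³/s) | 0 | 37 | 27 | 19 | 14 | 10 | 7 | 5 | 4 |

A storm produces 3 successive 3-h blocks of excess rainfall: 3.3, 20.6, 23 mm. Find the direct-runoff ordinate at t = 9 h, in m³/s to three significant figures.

By discrete convolution, Q_j = Σ (P_i / 10 mm) · U_{j−i}.
At t = 9 h (j=3): Q = (3.3/10)·19 + (20.6/10)·27 + (23/10)·37 = 147 m³/s.

Q ≈ 147 m³/s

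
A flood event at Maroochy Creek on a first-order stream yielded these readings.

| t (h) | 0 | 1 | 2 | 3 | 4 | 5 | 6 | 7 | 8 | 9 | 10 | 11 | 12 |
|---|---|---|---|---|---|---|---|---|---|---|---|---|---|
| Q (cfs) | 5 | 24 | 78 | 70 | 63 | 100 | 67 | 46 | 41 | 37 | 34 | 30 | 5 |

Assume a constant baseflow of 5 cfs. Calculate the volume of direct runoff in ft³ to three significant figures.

Direct-runoff ordinates (Q − Q_b): 0.0, 19.0, 73.0, 65.0, 58.0, 95.0, 62.0, 41.0, 36.0, 32.0, 29.0, 25.0, 0.0 cfs.
ΣQ_DR = 535.0 cfs.
With Δt = 1 h = 3600 s, V = ΣQ_DR · Δt = 535.0 × 3600 = 1.93 × 10^6 ft³.

V ≈ 1.93 × 10^6 ft³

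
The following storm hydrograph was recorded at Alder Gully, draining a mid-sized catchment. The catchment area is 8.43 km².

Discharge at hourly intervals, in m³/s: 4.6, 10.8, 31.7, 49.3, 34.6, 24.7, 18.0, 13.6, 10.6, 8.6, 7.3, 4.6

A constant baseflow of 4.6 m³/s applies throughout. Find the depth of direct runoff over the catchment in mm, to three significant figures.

Direct runoff: 0.0, 6.2, 27.1, 44.7, 30.0, 20.1, 13.4, 9.0, 6.0, 4.0, 2.7, 0.0 m³/s; ΣQ_DR = 163.2 m³/s.
V = ΣQ_DR · Δt = 163.2 × 3600 s = 5.875 × 10^5 m³.
Over A = 8.43 km², depth = V / A = 69.7 mm.

d ≈ 69.7 mm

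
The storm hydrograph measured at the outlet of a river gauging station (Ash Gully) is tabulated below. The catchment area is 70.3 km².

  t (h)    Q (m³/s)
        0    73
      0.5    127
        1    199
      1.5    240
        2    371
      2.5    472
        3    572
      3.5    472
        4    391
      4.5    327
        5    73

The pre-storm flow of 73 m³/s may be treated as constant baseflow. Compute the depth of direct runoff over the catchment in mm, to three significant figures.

d ≈ 64.4 mm

Direct runoff: 0.0, 54.0, 126.0, 167.0, 298.0, 399.0, 499.0, 399.0, 318.0, 254.0, 0.0 m³/s; ΣQ_DR = 2514 m³/s.
V = ΣQ_DR · Δt = 2514 × 1800 s = 4.525 × 10^6 m³.
Over A = 70.3 km², depth = V / A = 64.4 mm.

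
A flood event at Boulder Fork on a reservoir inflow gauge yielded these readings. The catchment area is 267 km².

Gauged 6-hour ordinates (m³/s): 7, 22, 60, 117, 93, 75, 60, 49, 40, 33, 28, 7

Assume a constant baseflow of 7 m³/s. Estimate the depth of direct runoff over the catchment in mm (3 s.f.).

Direct runoff: 0.0, 15.0, 53.0, 110.0, 86.0, 68.0, 53.0, 42.0, 33.0, 26.0, 21.0, 0.0 m³/s; ΣQ_DR = 507.0 m³/s.
V = ΣQ_DR · Δt = 507.0 × 21600 s = 1.095 × 10^7 m³.
Over A = 267 km², depth = V / A = 41.0 mm.

d ≈ 41.0 mm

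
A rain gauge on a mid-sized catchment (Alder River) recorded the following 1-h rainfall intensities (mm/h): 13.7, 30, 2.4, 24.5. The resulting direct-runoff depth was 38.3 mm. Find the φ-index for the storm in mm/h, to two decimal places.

Only the 3 blocks with intensity above φ contribute runoff: 13.7, 30, 24.5 mm/h.
Σ(I−φ)·Δt = d  ⇒  (13.7+30+24.5 − 3φ)·1 = 38.3
φ = (68.20 − 38.3/1) / 3 = 9.97 mm/h.

φ ≈ 9.97 mm/h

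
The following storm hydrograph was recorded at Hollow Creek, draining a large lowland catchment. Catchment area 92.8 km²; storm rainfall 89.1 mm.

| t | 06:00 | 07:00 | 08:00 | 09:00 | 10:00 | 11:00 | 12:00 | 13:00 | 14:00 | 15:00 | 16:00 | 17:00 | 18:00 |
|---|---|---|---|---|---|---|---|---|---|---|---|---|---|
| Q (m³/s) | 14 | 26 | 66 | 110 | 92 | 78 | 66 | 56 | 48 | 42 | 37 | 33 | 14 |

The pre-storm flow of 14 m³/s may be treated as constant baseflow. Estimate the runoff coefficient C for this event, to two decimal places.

ΣQ_DR = 500.0 m³/s; V = ΣQ_DR·Δt = 1.800 × 10^6 m³.
Runoff depth d = V / A = 19.40 mm.
C = d / P = 19.40 / 89.1 = 0.22.

C ≈ 0.22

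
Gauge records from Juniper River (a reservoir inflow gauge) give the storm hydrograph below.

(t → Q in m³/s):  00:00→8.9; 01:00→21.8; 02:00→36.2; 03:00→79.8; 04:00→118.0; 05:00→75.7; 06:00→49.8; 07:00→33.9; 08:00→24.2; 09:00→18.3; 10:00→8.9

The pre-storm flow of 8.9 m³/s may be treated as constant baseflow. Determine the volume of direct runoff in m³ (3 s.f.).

V ≈ 1.36 × 10^6 m³

Direct-runoff ordinates (Q − Q_b): 0.0, 12.9, 27.3, 70.9, 109.1, 66.8, 40.9, 25.0, 15.3, 9.4, 0.0 m³/s.
ΣQ_DR = 377.6 m³/s.
With Δt = 1 h = 3600 s, V = ΣQ_DR · Δt = 377.6 × 3600 = 1.36 × 10^6 m³.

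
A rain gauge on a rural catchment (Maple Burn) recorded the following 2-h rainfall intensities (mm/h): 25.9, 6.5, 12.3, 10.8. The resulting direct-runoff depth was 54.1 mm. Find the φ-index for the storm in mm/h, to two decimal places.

Only the 3 blocks with intensity above φ contribute runoff: 25.9, 12.3, 10.8 mm/h.
Σ(I−φ)·Δt = d  ⇒  (25.9+12.3+10.8 − 3φ)·2 = 54.1
φ = (49.00 − 54.1/2) / 3 = 7.32 mm/h.

φ ≈ 7.32 mm/h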